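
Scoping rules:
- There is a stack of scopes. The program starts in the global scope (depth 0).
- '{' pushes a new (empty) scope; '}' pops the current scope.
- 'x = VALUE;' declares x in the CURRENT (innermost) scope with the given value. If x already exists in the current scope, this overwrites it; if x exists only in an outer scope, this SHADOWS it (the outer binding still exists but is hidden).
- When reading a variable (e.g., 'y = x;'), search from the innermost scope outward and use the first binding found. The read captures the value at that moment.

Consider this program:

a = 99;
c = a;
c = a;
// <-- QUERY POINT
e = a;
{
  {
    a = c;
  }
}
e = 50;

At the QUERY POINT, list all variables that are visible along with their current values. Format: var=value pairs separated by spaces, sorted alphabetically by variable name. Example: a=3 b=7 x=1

Answer: a=99 c=99

Derivation:
Step 1: declare a=99 at depth 0
Step 2: declare c=(read a)=99 at depth 0
Step 3: declare c=(read a)=99 at depth 0
Visible at query point: a=99 c=99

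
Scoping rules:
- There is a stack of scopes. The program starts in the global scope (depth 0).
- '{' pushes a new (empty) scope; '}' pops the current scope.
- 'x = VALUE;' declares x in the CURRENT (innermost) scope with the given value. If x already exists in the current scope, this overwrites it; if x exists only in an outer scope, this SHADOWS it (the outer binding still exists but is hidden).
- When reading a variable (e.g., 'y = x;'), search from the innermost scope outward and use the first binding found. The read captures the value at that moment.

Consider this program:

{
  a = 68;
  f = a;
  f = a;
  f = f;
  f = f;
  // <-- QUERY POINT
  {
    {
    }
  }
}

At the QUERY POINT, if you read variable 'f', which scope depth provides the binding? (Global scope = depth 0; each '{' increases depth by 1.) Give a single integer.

Step 1: enter scope (depth=1)
Step 2: declare a=68 at depth 1
Step 3: declare f=(read a)=68 at depth 1
Step 4: declare f=(read a)=68 at depth 1
Step 5: declare f=(read f)=68 at depth 1
Step 6: declare f=(read f)=68 at depth 1
Visible at query point: a=68 f=68

Answer: 1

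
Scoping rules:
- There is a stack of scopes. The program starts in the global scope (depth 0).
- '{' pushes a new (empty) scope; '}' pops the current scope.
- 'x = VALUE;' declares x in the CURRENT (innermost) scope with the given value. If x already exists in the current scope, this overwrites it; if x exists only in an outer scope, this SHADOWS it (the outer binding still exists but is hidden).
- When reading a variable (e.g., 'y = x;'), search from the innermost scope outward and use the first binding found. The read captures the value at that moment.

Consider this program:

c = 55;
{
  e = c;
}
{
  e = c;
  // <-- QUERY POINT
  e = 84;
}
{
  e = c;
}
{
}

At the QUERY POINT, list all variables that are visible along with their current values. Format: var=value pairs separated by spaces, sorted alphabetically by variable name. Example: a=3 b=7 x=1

Answer: c=55 e=55

Derivation:
Step 1: declare c=55 at depth 0
Step 2: enter scope (depth=1)
Step 3: declare e=(read c)=55 at depth 1
Step 4: exit scope (depth=0)
Step 5: enter scope (depth=1)
Step 6: declare e=(read c)=55 at depth 1
Visible at query point: c=55 e=55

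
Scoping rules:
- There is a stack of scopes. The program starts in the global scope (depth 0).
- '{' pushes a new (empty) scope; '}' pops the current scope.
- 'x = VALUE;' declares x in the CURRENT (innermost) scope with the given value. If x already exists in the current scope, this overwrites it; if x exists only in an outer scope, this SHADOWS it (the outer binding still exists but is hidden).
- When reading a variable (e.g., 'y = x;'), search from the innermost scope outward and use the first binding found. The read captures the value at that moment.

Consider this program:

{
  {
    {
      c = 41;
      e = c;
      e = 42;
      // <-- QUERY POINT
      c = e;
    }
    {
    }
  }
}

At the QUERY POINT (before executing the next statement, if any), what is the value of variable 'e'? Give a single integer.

Answer: 42

Derivation:
Step 1: enter scope (depth=1)
Step 2: enter scope (depth=2)
Step 3: enter scope (depth=3)
Step 4: declare c=41 at depth 3
Step 5: declare e=(read c)=41 at depth 3
Step 6: declare e=42 at depth 3
Visible at query point: c=41 e=42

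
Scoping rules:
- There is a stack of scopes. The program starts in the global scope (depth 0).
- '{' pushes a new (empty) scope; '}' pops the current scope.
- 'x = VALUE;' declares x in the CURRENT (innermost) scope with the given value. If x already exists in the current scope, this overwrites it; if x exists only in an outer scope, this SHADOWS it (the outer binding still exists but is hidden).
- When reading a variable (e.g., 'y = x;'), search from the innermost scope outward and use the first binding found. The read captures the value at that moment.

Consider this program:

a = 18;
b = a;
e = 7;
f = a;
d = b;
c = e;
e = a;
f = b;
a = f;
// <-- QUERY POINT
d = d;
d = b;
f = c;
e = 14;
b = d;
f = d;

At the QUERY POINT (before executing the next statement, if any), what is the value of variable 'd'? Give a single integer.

Answer: 18

Derivation:
Step 1: declare a=18 at depth 0
Step 2: declare b=(read a)=18 at depth 0
Step 3: declare e=7 at depth 0
Step 4: declare f=(read a)=18 at depth 0
Step 5: declare d=(read b)=18 at depth 0
Step 6: declare c=(read e)=7 at depth 0
Step 7: declare e=(read a)=18 at depth 0
Step 8: declare f=(read b)=18 at depth 0
Step 9: declare a=(read f)=18 at depth 0
Visible at query point: a=18 b=18 c=7 d=18 e=18 f=18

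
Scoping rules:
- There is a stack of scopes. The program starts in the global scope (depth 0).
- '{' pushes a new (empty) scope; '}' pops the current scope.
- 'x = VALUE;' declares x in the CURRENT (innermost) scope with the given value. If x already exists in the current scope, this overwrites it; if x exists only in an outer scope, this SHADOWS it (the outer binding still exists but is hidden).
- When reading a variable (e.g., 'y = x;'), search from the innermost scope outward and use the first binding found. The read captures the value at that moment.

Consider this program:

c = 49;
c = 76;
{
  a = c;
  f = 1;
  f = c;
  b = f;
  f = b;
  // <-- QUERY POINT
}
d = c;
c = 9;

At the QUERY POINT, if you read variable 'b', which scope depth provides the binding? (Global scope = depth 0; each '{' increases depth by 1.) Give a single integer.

Answer: 1

Derivation:
Step 1: declare c=49 at depth 0
Step 2: declare c=76 at depth 0
Step 3: enter scope (depth=1)
Step 4: declare a=(read c)=76 at depth 1
Step 5: declare f=1 at depth 1
Step 6: declare f=(read c)=76 at depth 1
Step 7: declare b=(read f)=76 at depth 1
Step 8: declare f=(read b)=76 at depth 1
Visible at query point: a=76 b=76 c=76 f=76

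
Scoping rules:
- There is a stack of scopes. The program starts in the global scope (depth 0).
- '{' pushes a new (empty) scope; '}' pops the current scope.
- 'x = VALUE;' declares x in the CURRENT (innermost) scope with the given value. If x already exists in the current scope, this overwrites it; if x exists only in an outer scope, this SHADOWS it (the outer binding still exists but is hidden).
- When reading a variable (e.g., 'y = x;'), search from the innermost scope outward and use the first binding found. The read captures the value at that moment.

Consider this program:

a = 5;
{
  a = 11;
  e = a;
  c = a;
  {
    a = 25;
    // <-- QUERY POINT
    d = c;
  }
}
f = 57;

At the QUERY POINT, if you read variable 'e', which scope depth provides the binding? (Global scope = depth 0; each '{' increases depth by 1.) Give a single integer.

Answer: 1

Derivation:
Step 1: declare a=5 at depth 0
Step 2: enter scope (depth=1)
Step 3: declare a=11 at depth 1
Step 4: declare e=(read a)=11 at depth 1
Step 5: declare c=(read a)=11 at depth 1
Step 6: enter scope (depth=2)
Step 7: declare a=25 at depth 2
Visible at query point: a=25 c=11 e=11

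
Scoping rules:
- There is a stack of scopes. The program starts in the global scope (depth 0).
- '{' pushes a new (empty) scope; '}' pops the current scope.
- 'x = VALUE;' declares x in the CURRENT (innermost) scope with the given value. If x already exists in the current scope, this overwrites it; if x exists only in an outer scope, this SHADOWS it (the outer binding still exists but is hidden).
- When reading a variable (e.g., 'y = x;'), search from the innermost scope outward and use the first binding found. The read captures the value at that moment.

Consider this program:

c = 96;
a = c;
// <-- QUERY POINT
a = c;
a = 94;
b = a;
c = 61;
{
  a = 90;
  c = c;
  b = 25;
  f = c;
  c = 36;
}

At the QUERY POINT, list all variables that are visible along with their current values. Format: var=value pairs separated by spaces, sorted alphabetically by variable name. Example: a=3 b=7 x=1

Answer: a=96 c=96

Derivation:
Step 1: declare c=96 at depth 0
Step 2: declare a=(read c)=96 at depth 0
Visible at query point: a=96 c=96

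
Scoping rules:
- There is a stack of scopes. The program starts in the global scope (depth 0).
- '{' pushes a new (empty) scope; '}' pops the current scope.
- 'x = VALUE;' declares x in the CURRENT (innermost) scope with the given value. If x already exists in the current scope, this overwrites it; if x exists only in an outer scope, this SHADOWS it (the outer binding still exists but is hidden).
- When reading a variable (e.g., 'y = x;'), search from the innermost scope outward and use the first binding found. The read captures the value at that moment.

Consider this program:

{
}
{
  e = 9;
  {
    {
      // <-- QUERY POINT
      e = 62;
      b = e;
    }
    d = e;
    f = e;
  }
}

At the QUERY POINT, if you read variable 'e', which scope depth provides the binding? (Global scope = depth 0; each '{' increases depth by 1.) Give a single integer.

Answer: 1

Derivation:
Step 1: enter scope (depth=1)
Step 2: exit scope (depth=0)
Step 3: enter scope (depth=1)
Step 4: declare e=9 at depth 1
Step 5: enter scope (depth=2)
Step 6: enter scope (depth=3)
Visible at query point: e=9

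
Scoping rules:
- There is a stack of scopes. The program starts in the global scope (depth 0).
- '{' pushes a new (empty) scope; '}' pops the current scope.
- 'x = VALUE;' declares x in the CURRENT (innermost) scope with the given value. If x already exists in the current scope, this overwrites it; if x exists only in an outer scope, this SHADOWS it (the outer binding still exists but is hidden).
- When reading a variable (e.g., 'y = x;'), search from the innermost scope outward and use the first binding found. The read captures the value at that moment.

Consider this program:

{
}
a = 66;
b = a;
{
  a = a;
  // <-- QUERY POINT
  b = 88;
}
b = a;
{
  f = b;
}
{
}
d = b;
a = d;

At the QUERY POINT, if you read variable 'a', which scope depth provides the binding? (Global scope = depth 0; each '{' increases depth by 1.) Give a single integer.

Answer: 1

Derivation:
Step 1: enter scope (depth=1)
Step 2: exit scope (depth=0)
Step 3: declare a=66 at depth 0
Step 4: declare b=(read a)=66 at depth 0
Step 5: enter scope (depth=1)
Step 6: declare a=(read a)=66 at depth 1
Visible at query point: a=66 b=66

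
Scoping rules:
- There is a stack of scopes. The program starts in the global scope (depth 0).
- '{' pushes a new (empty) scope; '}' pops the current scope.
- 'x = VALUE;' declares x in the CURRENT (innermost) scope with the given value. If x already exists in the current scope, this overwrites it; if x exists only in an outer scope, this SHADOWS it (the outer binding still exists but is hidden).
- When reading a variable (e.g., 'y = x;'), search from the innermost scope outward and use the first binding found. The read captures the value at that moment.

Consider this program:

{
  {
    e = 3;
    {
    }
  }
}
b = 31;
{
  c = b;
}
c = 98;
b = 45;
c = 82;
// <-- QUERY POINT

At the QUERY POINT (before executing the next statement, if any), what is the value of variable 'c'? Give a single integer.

Answer: 82

Derivation:
Step 1: enter scope (depth=1)
Step 2: enter scope (depth=2)
Step 3: declare e=3 at depth 2
Step 4: enter scope (depth=3)
Step 5: exit scope (depth=2)
Step 6: exit scope (depth=1)
Step 7: exit scope (depth=0)
Step 8: declare b=31 at depth 0
Step 9: enter scope (depth=1)
Step 10: declare c=(read b)=31 at depth 1
Step 11: exit scope (depth=0)
Step 12: declare c=98 at depth 0
Step 13: declare b=45 at depth 0
Step 14: declare c=82 at depth 0
Visible at query point: b=45 c=82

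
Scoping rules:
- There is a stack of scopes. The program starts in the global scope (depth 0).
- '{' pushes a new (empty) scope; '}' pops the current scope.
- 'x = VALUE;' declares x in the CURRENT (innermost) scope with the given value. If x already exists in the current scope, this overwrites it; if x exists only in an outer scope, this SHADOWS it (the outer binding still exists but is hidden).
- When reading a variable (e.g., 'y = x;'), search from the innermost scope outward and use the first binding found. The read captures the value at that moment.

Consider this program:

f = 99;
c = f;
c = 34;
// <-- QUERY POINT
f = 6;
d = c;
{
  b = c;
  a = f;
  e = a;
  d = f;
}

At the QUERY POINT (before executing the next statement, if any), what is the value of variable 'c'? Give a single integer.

Answer: 34

Derivation:
Step 1: declare f=99 at depth 0
Step 2: declare c=(read f)=99 at depth 0
Step 3: declare c=34 at depth 0
Visible at query point: c=34 f=99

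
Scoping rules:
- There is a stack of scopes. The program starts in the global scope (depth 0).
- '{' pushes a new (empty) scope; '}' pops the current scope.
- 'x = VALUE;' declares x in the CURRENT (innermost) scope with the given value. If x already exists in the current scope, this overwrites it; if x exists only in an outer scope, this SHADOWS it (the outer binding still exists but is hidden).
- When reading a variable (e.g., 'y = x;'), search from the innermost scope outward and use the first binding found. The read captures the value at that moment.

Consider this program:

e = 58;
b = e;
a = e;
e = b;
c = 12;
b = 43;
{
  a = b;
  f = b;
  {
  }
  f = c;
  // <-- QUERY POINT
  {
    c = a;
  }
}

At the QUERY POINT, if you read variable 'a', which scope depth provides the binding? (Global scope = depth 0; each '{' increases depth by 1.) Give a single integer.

Answer: 1

Derivation:
Step 1: declare e=58 at depth 0
Step 2: declare b=(read e)=58 at depth 0
Step 3: declare a=(read e)=58 at depth 0
Step 4: declare e=(read b)=58 at depth 0
Step 5: declare c=12 at depth 0
Step 6: declare b=43 at depth 0
Step 7: enter scope (depth=1)
Step 8: declare a=(read b)=43 at depth 1
Step 9: declare f=(read b)=43 at depth 1
Step 10: enter scope (depth=2)
Step 11: exit scope (depth=1)
Step 12: declare f=(read c)=12 at depth 1
Visible at query point: a=43 b=43 c=12 e=58 f=12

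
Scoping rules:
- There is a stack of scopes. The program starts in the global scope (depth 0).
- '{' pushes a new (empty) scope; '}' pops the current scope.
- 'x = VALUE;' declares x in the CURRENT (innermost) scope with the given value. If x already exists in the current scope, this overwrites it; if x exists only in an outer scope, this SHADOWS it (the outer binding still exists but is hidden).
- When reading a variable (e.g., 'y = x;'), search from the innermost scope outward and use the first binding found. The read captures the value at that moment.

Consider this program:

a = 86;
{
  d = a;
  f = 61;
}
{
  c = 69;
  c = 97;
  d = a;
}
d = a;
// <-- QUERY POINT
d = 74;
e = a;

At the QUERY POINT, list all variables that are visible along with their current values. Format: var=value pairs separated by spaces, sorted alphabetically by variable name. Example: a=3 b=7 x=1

Answer: a=86 d=86

Derivation:
Step 1: declare a=86 at depth 0
Step 2: enter scope (depth=1)
Step 3: declare d=(read a)=86 at depth 1
Step 4: declare f=61 at depth 1
Step 5: exit scope (depth=0)
Step 6: enter scope (depth=1)
Step 7: declare c=69 at depth 1
Step 8: declare c=97 at depth 1
Step 9: declare d=(read a)=86 at depth 1
Step 10: exit scope (depth=0)
Step 11: declare d=(read a)=86 at depth 0
Visible at query point: a=86 d=86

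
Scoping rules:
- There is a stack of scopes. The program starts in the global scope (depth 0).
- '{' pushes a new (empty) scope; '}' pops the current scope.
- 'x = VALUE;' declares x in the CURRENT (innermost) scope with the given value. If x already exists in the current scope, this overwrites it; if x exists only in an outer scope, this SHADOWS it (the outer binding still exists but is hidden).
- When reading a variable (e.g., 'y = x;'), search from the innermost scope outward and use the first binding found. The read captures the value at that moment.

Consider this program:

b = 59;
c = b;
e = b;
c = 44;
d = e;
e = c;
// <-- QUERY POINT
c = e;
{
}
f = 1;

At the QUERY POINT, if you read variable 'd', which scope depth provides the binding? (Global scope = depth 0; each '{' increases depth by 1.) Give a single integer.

Answer: 0

Derivation:
Step 1: declare b=59 at depth 0
Step 2: declare c=(read b)=59 at depth 0
Step 3: declare e=(read b)=59 at depth 0
Step 4: declare c=44 at depth 0
Step 5: declare d=(read e)=59 at depth 0
Step 6: declare e=(read c)=44 at depth 0
Visible at query point: b=59 c=44 d=59 e=44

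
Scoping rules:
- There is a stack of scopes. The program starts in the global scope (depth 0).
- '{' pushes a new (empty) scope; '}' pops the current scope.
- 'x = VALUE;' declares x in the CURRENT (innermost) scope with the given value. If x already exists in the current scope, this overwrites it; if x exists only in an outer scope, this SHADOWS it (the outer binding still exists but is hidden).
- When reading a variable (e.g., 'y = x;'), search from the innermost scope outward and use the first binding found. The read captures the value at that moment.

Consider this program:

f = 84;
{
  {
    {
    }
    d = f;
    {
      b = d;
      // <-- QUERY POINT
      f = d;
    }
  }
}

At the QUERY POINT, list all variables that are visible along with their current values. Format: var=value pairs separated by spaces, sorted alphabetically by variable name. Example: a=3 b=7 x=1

Step 1: declare f=84 at depth 0
Step 2: enter scope (depth=1)
Step 3: enter scope (depth=2)
Step 4: enter scope (depth=3)
Step 5: exit scope (depth=2)
Step 6: declare d=(read f)=84 at depth 2
Step 7: enter scope (depth=3)
Step 8: declare b=(read d)=84 at depth 3
Visible at query point: b=84 d=84 f=84

Answer: b=84 d=84 f=84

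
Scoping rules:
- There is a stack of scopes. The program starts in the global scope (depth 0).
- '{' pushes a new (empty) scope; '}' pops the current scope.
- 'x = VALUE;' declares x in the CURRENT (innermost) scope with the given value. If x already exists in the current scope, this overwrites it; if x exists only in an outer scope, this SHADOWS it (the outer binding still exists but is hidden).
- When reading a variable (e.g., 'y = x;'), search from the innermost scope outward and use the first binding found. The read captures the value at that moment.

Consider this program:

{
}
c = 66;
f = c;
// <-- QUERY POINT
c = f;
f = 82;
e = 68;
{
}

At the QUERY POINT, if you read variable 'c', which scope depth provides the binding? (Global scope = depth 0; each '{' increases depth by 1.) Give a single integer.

Step 1: enter scope (depth=1)
Step 2: exit scope (depth=0)
Step 3: declare c=66 at depth 0
Step 4: declare f=(read c)=66 at depth 0
Visible at query point: c=66 f=66

Answer: 0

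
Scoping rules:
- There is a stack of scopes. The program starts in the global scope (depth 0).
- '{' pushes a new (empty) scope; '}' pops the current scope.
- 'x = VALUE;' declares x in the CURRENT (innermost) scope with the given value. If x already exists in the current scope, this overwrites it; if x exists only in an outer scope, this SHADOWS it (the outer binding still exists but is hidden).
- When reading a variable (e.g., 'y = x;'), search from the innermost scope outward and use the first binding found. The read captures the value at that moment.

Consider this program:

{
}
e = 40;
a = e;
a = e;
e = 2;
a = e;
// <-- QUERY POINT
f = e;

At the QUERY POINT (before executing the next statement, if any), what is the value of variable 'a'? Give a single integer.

Step 1: enter scope (depth=1)
Step 2: exit scope (depth=0)
Step 3: declare e=40 at depth 0
Step 4: declare a=(read e)=40 at depth 0
Step 5: declare a=(read e)=40 at depth 0
Step 6: declare e=2 at depth 0
Step 7: declare a=(read e)=2 at depth 0
Visible at query point: a=2 e=2

Answer: 2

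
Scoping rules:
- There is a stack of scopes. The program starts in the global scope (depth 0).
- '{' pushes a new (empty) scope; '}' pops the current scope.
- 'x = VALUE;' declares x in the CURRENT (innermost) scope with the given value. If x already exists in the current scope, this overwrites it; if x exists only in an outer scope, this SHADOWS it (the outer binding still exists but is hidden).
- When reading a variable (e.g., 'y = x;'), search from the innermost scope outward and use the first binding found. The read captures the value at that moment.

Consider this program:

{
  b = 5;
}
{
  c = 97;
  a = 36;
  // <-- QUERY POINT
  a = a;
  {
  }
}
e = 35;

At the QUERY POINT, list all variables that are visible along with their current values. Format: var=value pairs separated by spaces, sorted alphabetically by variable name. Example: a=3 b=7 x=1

Answer: a=36 c=97

Derivation:
Step 1: enter scope (depth=1)
Step 2: declare b=5 at depth 1
Step 3: exit scope (depth=0)
Step 4: enter scope (depth=1)
Step 5: declare c=97 at depth 1
Step 6: declare a=36 at depth 1
Visible at query point: a=36 c=97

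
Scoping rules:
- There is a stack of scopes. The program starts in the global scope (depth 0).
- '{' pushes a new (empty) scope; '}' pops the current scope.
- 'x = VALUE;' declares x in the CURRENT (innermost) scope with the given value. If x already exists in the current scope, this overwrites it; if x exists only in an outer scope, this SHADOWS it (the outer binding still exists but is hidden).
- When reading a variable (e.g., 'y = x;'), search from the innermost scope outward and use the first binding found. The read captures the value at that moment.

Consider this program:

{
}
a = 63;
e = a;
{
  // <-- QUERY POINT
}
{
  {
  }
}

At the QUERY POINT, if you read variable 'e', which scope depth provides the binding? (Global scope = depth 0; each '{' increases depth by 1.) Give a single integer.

Answer: 0

Derivation:
Step 1: enter scope (depth=1)
Step 2: exit scope (depth=0)
Step 3: declare a=63 at depth 0
Step 4: declare e=(read a)=63 at depth 0
Step 5: enter scope (depth=1)
Visible at query point: a=63 e=63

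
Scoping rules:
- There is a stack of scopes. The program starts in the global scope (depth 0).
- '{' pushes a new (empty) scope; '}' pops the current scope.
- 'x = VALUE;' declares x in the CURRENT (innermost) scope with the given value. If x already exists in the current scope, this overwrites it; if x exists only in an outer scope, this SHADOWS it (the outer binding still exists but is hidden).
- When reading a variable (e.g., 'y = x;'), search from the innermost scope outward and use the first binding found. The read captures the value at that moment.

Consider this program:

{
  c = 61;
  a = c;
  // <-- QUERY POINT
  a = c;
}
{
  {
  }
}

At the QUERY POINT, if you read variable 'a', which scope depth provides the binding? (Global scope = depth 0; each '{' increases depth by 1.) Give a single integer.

Step 1: enter scope (depth=1)
Step 2: declare c=61 at depth 1
Step 3: declare a=(read c)=61 at depth 1
Visible at query point: a=61 c=61

Answer: 1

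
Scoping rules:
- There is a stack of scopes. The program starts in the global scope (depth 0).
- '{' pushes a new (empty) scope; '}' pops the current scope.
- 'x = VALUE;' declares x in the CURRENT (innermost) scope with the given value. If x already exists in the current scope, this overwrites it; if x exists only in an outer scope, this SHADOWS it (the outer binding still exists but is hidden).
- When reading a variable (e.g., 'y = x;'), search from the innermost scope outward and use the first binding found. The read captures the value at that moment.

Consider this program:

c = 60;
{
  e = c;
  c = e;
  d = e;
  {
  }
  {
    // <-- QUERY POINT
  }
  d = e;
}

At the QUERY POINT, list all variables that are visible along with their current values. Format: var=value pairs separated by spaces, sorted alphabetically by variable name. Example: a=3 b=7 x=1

Answer: c=60 d=60 e=60

Derivation:
Step 1: declare c=60 at depth 0
Step 2: enter scope (depth=1)
Step 3: declare e=(read c)=60 at depth 1
Step 4: declare c=(read e)=60 at depth 1
Step 5: declare d=(read e)=60 at depth 1
Step 6: enter scope (depth=2)
Step 7: exit scope (depth=1)
Step 8: enter scope (depth=2)
Visible at query point: c=60 d=60 e=60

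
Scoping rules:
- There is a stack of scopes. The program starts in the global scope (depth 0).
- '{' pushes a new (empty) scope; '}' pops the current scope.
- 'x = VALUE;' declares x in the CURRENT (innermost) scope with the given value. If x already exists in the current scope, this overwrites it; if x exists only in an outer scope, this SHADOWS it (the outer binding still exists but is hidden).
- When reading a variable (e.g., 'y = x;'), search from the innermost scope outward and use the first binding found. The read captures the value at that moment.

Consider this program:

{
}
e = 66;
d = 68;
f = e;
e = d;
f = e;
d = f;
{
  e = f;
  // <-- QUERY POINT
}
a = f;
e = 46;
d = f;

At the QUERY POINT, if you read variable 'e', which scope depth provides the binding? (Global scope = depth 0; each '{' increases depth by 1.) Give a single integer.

Answer: 1

Derivation:
Step 1: enter scope (depth=1)
Step 2: exit scope (depth=0)
Step 3: declare e=66 at depth 0
Step 4: declare d=68 at depth 0
Step 5: declare f=(read e)=66 at depth 0
Step 6: declare e=(read d)=68 at depth 0
Step 7: declare f=(read e)=68 at depth 0
Step 8: declare d=(read f)=68 at depth 0
Step 9: enter scope (depth=1)
Step 10: declare e=(read f)=68 at depth 1
Visible at query point: d=68 e=68 f=68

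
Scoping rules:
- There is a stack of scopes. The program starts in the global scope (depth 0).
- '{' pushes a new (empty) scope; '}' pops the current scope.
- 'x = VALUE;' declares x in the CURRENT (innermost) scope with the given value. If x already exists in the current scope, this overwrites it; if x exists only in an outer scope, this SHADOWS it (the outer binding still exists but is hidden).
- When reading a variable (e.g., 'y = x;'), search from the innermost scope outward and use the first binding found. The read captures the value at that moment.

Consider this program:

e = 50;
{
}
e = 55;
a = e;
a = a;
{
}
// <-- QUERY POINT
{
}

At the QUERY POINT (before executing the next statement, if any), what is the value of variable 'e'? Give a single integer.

Step 1: declare e=50 at depth 0
Step 2: enter scope (depth=1)
Step 3: exit scope (depth=0)
Step 4: declare e=55 at depth 0
Step 5: declare a=(read e)=55 at depth 0
Step 6: declare a=(read a)=55 at depth 0
Step 7: enter scope (depth=1)
Step 8: exit scope (depth=0)
Visible at query point: a=55 e=55

Answer: 55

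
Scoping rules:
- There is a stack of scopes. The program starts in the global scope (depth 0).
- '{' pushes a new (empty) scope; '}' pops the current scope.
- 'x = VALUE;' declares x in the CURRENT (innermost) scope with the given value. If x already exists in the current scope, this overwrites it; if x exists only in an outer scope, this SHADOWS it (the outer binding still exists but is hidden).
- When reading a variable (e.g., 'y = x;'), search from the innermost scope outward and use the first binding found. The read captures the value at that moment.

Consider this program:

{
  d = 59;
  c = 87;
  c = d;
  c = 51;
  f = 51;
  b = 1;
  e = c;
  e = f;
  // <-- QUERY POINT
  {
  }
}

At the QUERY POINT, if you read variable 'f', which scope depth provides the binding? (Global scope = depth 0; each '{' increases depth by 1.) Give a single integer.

Answer: 1

Derivation:
Step 1: enter scope (depth=1)
Step 2: declare d=59 at depth 1
Step 3: declare c=87 at depth 1
Step 4: declare c=(read d)=59 at depth 1
Step 5: declare c=51 at depth 1
Step 6: declare f=51 at depth 1
Step 7: declare b=1 at depth 1
Step 8: declare e=(read c)=51 at depth 1
Step 9: declare e=(read f)=51 at depth 1
Visible at query point: b=1 c=51 d=59 e=51 f=51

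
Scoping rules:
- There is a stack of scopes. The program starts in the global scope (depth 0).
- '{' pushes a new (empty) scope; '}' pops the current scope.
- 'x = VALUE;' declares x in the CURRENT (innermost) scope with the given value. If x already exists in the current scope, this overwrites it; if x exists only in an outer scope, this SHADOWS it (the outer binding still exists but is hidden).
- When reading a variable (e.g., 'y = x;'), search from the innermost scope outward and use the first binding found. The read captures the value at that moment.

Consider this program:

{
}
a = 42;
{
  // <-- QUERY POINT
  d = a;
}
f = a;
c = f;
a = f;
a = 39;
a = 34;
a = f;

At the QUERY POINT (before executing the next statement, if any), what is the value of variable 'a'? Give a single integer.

Step 1: enter scope (depth=1)
Step 2: exit scope (depth=0)
Step 3: declare a=42 at depth 0
Step 4: enter scope (depth=1)
Visible at query point: a=42

Answer: 42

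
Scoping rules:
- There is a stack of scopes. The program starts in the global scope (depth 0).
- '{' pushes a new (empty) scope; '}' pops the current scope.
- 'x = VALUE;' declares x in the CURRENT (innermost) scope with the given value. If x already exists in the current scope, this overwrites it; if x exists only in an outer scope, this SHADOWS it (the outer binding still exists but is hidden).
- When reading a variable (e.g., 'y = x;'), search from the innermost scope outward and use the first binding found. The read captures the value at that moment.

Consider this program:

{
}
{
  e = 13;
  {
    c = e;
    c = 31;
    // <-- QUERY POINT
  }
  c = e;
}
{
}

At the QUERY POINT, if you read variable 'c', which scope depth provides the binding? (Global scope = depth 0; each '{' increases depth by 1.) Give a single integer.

Answer: 2

Derivation:
Step 1: enter scope (depth=1)
Step 2: exit scope (depth=0)
Step 3: enter scope (depth=1)
Step 4: declare e=13 at depth 1
Step 5: enter scope (depth=2)
Step 6: declare c=(read e)=13 at depth 2
Step 7: declare c=31 at depth 2
Visible at query point: c=31 e=13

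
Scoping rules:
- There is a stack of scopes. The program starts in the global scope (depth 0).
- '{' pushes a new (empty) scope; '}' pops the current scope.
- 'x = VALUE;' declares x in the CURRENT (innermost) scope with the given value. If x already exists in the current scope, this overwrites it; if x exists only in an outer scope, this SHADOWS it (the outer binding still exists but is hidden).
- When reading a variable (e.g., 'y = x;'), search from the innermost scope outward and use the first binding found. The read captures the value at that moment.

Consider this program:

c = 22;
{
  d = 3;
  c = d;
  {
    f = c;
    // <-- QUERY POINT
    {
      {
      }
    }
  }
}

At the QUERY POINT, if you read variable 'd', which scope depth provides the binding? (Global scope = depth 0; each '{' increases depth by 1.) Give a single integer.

Answer: 1

Derivation:
Step 1: declare c=22 at depth 0
Step 2: enter scope (depth=1)
Step 3: declare d=3 at depth 1
Step 4: declare c=(read d)=3 at depth 1
Step 5: enter scope (depth=2)
Step 6: declare f=(read c)=3 at depth 2
Visible at query point: c=3 d=3 f=3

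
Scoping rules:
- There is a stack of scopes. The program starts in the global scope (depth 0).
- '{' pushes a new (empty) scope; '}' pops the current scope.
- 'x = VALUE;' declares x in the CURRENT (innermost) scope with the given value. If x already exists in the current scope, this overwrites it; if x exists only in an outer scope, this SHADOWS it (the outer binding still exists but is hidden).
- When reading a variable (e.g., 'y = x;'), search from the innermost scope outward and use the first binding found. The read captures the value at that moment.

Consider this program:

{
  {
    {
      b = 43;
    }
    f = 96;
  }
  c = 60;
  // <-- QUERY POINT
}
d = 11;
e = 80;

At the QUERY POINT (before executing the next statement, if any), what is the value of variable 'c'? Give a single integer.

Step 1: enter scope (depth=1)
Step 2: enter scope (depth=2)
Step 3: enter scope (depth=3)
Step 4: declare b=43 at depth 3
Step 5: exit scope (depth=2)
Step 6: declare f=96 at depth 2
Step 7: exit scope (depth=1)
Step 8: declare c=60 at depth 1
Visible at query point: c=60

Answer: 60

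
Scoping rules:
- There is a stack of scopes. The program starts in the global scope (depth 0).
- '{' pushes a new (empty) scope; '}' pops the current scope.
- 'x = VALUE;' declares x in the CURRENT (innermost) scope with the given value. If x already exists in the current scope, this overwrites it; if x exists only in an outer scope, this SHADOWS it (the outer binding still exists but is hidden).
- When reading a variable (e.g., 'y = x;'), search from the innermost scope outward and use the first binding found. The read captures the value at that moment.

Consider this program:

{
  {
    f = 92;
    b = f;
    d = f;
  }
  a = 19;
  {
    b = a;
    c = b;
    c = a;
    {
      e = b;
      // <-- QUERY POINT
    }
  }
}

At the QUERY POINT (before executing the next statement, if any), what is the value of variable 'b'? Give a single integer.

Answer: 19

Derivation:
Step 1: enter scope (depth=1)
Step 2: enter scope (depth=2)
Step 3: declare f=92 at depth 2
Step 4: declare b=(read f)=92 at depth 2
Step 5: declare d=(read f)=92 at depth 2
Step 6: exit scope (depth=1)
Step 7: declare a=19 at depth 1
Step 8: enter scope (depth=2)
Step 9: declare b=(read a)=19 at depth 2
Step 10: declare c=(read b)=19 at depth 2
Step 11: declare c=(read a)=19 at depth 2
Step 12: enter scope (depth=3)
Step 13: declare e=(read b)=19 at depth 3
Visible at query point: a=19 b=19 c=19 e=19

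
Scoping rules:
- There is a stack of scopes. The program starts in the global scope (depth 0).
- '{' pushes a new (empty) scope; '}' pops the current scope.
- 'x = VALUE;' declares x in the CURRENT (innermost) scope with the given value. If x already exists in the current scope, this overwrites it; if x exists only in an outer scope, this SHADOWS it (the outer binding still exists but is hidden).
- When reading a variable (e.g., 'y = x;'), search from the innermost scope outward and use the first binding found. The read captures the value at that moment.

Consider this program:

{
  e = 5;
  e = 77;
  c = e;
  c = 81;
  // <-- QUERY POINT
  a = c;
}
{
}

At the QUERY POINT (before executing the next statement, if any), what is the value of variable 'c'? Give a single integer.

Step 1: enter scope (depth=1)
Step 2: declare e=5 at depth 1
Step 3: declare e=77 at depth 1
Step 4: declare c=(read e)=77 at depth 1
Step 5: declare c=81 at depth 1
Visible at query point: c=81 e=77

Answer: 81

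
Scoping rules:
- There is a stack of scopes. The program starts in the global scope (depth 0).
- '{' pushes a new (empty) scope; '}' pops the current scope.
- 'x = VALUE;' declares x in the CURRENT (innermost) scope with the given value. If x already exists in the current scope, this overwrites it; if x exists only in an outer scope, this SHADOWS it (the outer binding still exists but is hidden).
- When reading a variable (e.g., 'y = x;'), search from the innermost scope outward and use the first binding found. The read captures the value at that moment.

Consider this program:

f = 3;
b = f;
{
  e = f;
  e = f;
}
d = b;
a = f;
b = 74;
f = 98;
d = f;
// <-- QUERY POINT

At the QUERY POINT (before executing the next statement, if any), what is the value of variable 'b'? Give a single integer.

Step 1: declare f=3 at depth 0
Step 2: declare b=(read f)=3 at depth 0
Step 3: enter scope (depth=1)
Step 4: declare e=(read f)=3 at depth 1
Step 5: declare e=(read f)=3 at depth 1
Step 6: exit scope (depth=0)
Step 7: declare d=(read b)=3 at depth 0
Step 8: declare a=(read f)=3 at depth 0
Step 9: declare b=74 at depth 0
Step 10: declare f=98 at depth 0
Step 11: declare d=(read f)=98 at depth 0
Visible at query point: a=3 b=74 d=98 f=98

Answer: 74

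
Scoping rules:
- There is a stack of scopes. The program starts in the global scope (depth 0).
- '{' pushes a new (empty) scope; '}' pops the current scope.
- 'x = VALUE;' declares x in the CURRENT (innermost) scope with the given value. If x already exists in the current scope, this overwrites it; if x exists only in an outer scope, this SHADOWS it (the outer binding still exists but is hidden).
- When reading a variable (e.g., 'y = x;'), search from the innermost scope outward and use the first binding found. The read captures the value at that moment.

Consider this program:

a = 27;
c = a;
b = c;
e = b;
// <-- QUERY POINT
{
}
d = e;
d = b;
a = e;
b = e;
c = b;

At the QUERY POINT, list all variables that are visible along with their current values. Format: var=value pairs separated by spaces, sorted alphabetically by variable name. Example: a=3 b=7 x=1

Step 1: declare a=27 at depth 0
Step 2: declare c=(read a)=27 at depth 0
Step 3: declare b=(read c)=27 at depth 0
Step 4: declare e=(read b)=27 at depth 0
Visible at query point: a=27 b=27 c=27 e=27

Answer: a=27 b=27 c=27 e=27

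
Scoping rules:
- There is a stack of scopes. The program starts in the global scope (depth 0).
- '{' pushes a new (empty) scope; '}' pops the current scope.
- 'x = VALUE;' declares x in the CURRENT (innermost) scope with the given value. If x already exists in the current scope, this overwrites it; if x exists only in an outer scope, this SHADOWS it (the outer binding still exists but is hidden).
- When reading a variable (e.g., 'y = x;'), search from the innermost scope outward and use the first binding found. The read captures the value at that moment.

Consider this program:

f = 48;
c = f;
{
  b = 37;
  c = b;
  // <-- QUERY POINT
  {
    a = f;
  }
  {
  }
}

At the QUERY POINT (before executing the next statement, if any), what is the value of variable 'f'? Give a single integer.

Answer: 48

Derivation:
Step 1: declare f=48 at depth 0
Step 2: declare c=(read f)=48 at depth 0
Step 3: enter scope (depth=1)
Step 4: declare b=37 at depth 1
Step 5: declare c=(read b)=37 at depth 1
Visible at query point: b=37 c=37 f=48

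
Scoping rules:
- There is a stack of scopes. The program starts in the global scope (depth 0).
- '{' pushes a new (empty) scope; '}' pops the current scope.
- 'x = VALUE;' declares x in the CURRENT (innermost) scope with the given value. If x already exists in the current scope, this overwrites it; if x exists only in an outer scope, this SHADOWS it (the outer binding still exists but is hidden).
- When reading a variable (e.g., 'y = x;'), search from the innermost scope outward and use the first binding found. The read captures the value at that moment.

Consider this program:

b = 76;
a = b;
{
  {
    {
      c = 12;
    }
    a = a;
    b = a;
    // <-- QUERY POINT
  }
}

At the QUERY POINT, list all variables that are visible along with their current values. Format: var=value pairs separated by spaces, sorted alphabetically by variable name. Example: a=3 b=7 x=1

Answer: a=76 b=76

Derivation:
Step 1: declare b=76 at depth 0
Step 2: declare a=(read b)=76 at depth 0
Step 3: enter scope (depth=1)
Step 4: enter scope (depth=2)
Step 5: enter scope (depth=3)
Step 6: declare c=12 at depth 3
Step 7: exit scope (depth=2)
Step 8: declare a=(read a)=76 at depth 2
Step 9: declare b=(read a)=76 at depth 2
Visible at query point: a=76 b=76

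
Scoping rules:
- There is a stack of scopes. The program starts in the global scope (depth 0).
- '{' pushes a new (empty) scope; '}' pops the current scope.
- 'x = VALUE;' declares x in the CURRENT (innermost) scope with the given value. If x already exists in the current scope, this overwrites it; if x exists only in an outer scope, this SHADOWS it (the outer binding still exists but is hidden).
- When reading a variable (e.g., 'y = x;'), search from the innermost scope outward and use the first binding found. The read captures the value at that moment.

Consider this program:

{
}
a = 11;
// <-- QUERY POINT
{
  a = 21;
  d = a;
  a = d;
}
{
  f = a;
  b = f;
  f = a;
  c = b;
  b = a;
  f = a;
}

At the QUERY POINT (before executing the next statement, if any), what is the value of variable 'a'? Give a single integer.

Step 1: enter scope (depth=1)
Step 2: exit scope (depth=0)
Step 3: declare a=11 at depth 0
Visible at query point: a=11

Answer: 11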